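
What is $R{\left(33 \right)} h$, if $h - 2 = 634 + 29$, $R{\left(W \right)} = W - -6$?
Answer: $25935$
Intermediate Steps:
$R{\left(W \right)} = 6 + W$ ($R{\left(W \right)} = W + 6 = 6 + W$)
$h = 665$ ($h = 2 + \left(634 + 29\right) = 2 + 663 = 665$)
$R{\left(33 \right)} h = \left(6 + 33\right) 665 = 39 \cdot 665 = 25935$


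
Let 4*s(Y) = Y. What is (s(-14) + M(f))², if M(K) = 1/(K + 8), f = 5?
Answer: 7921/676 ≈ 11.717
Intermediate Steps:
s(Y) = Y/4
M(K) = 1/(8 + K)
(s(-14) + M(f))² = ((¼)*(-14) + 1/(8 + 5))² = (-7/2 + 1/13)² = (-89/26)² = 7921/676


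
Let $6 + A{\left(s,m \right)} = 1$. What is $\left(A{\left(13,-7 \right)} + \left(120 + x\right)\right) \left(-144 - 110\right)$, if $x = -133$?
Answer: $4572$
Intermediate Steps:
$A{\left(s,m \right)} = -5$ ($A{\left(s,m \right)} = -6 + 1 = -5$)
$\left(A{\left(13,-7 \right)} + \left(120 + x\right)\right) \left(-144 - 110\right) = \left(-5 + \left(120 - 133\right)\right) \left(-144 - 110\right) = \left(-5 - 13\right) \left(-254\right) = \left(-18\right) \left(-254\right) = 4572$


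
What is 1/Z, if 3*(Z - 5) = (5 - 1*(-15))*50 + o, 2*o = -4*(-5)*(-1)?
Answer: 1/335 ≈ 0.0029851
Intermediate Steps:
o = -10 (o = (-4*(-5)*(-1))/2 = (20*(-1))/2 = (1/2)*(-20) = -10)
Z = 335 (Z = 5 + ((5 - 1*(-15))*50 - 10)/3 = 5 + ((5 + 15)*50 - 10)/3 = 5 + (20*50 - 10)/3 = 5 + (1000 - 10)/3 = 5 + (1/3)*990 = 5 + 330 = 335)
1/Z = 1/335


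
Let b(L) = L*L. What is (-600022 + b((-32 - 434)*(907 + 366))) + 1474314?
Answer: 351908469816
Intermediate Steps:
b(L) = L²
(-600022 + b((-32 - 434)*(907 + 366))) + 1474314 = (-600022 + ((-32 - 434)*(907 + 366))²) + 1474314 = (-600022 + (-466*1273)²) + 1474314 = (-600022 + (-593218)²) + 1474314 = (-600022 + 351907595524) + 1474314 = 351906995502 + 1474314 = 351908469816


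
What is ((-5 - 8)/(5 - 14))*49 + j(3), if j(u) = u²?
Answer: 718/9 ≈ 79.778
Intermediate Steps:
((-5 - 8)/(5 - 14))*49 + j(3) = ((-5 - 8)/(5 - 14))*49 + 3² = -13/(-9)*49 + 9 = -13*(-⅑)*49 + 9 = (13/9)*49 + 9 = 637/9 + 9 = 718/9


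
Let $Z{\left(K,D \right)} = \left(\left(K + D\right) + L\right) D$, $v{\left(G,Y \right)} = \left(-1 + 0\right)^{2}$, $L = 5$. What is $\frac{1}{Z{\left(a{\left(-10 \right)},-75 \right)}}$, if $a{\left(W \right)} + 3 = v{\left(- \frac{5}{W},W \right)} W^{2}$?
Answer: $- \frac{1}{2025} \approx -0.00049383$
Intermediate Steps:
$v{\left(G,Y \right)} = 1$ ($v{\left(G,Y \right)} = \left(-1\right)^{2} = 1$)
$a{\left(W \right)} = -3 + W^{2}$ ($a{\left(W \right)} = -3 + 1 W^{2} = -3 + W^{2}$)
$Z{\left(K,D \right)} = D \left(5 + D + K\right)$ ($Z{\left(K,D \right)} = \left(\left(K + D\right) + 5\right) D = \left(\left(D + K\right) + 5\right) D = \left(5 + D + K\right) D = D \left(5 + D + K\right)$)
$\frac{1}{Z{\left(a{\left(-10 \right)},-75 \right)}} = \frac{1}{\left(-75\right) \left(5 - 75 - \left(3 - \left(-10\right)^{2}\right)\right)} = \frac{1}{\left(-75\right) \left(5 - 75 + \left(-3 + 100\right)\right)} = \frac{1}{\left(-75\right) \left(5 - 75 + 97\right)} = \frac{1}{\left(-75\right) 27} = \frac{1}{-2025} = - \frac{1}{2025}$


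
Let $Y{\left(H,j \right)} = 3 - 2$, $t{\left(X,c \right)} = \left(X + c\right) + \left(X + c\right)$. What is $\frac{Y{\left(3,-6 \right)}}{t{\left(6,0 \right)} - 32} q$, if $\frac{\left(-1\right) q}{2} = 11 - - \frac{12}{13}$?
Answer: $\frac{31}{26} \approx 1.1923$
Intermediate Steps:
$t{\left(X,c \right)} = 2 X + 2 c$
$Y{\left(H,j \right)} = 1$
$q = - \frac{310}{13}$ ($q = - 2 \left(11 - - \frac{12}{13}\right) = - 2 \left(11 + \frac{12}{13}\right) = \left(-2\right) \frac{155}{13} = - \frac{310}{13} \approx -23.846$)
$\frac{Y{\left(3,-6 \right)}}{t{\left(6,0 \right)} - 32} q = 1 \frac{1}{\left(2 \cdot 6 + 2 \cdot 0\right) - 32} \left(- \frac{310}{13}\right) = 1 \frac{1}{\left(12 + 0\right) - 32} \left(- \frac{310}{13}\right) = 1 \frac{1}{12 - 32} \left(- \frac{310}{13}\right) = 1 \frac{1}{-20} \left(- \frac{310}{13}\right) = 1 \left(- \frac{1}{20}\right) \left(- \frac{310}{13}\right) = \left(- \frac{1}{20}\right) \left(- \frac{310}{13}\right) = \frac{31}{26}$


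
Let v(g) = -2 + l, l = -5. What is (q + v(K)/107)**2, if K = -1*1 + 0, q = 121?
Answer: 167443600/11449 ≈ 14625.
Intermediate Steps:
K = -1 (K = -1 + 0 = -1)
v(g) = -7 (v(g) = -2 - 5 = -7)
(q + v(K)/107)**2 = (121 - 7/107)**2 = (12940/107)**2 = 167443600/11449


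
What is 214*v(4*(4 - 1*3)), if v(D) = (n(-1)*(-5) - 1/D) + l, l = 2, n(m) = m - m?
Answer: 749/2 ≈ 374.50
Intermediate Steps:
n(m) = 0
v(D) = 2 - 1/D (v(D) = (0*(-5) - 1/D) + 2 = (0 - 1/D) + 2 = -1/D + 2 = 2 - 1/D)
214*v(4*(4 - 1*3)) = 214*(2 - 1/(4*(4 - 1*3))) = 214*(2 - 1/(4*(4 - 3))) = 214*(2 - 1/(4*1)) = 214*(2 - 1/4) = 214*(2 - 1*¼) = 214*(2 - ¼) = 214*(7/4) = 749/2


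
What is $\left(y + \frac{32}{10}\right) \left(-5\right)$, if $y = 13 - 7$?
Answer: $-46$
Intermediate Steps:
$y = 6$ ($y = 13 - 7 = 6$)
$\left(y + \frac{32}{10}\right) \left(-5\right) = \left(6 + \frac{32}{10}\right) \left(-5\right) = \left(6 + 32 \cdot \frac{1}{10}\right) \left(-5\right) = \left(6 + \frac{16}{5}\right) \left(-5\right) = \frac{46}{5} \left(-5\right) = -46$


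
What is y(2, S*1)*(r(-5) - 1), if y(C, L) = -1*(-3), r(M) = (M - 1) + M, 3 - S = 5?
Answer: -36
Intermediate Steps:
S = -2 (S = 3 - 1*5 = 3 - 5 = -2)
r(M) = -1 + 2*M (r(M) = (-1 + M) + M = -1 + 2*M)
y(C, L) = 3
y(2, S*1)*(r(-5) - 1) = 3*((-1 + 2*(-5)) - 1) = 3*((-1 - 10) - 1) = 3*(-11 - 1) = 3*(-12) = -36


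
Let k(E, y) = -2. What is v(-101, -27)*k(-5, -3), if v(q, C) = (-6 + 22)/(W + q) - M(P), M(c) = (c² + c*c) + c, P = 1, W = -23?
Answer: 194/31 ≈ 6.2581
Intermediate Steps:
M(c) = c + 2*c² (M(c) = (c² + c²) + c = 2*c² + c = c + 2*c²)
v(q, C) = -3 + 16/(-23 + q) (v(q, C) = (-6 + 22)/(-23 + q) - (1 + 2*1) = 16/(-23 + q) - (1 + 2) = 16/(-23 + q) - 3 = -3 + 16/(-23 + q))
v(-101, -27)*k(-5, -3) = ((85 - 3*(-101))/(-23 - 101))*(-2) = ((85 + 303)/(-124))*(-2) = -1/124*388*(-2) = -97/31*(-2) = 194/31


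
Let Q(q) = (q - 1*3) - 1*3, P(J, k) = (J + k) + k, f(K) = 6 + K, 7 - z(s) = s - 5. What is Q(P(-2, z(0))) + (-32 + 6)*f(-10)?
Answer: 120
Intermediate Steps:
z(s) = 12 - s (z(s) = 7 - (s - 5) = 7 - (-5 + s) = 7 + (5 - s) = 12 - s)
P(J, k) = J + 2*k
Q(q) = -6 + q (Q(q) = (q - 3) - 3 = (-3 + q) - 3 = -6 + q)
Q(P(-2, z(0))) + (-32 + 6)*f(-10) = (-6 + (-2 + 2*(12 - 1*0))) + (-32 + 6)*(6 - 10) = (-6 + (-2 + 2*(12 + 0))) - 26*(-4) = (-6 + (-2 + 2*12)) + 104 = (-6 + (-2 + 24)) + 104 = (-6 + 22) + 104 = 16 + 104 = 120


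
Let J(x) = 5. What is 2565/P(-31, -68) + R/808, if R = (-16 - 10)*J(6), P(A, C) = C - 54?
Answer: -522095/24644 ≈ -21.185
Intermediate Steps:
P(A, C) = -54 + C
R = -130 (R = (-16 - 10)*5 = -26*5 = -130)
2565/P(-31, -68) + R/808 = 2565/(-54 - 68) - 130/808 = 2565/(-122) - 130*1/808 = 2565*(-1/122) - 65/404 = -2565/122 - 65/404 = -522095/24644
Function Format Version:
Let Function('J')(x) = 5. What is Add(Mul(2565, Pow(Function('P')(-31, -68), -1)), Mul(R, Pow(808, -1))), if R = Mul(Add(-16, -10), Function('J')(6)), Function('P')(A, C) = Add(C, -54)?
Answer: Rational(-522095, 24644) ≈ -21.185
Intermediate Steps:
Function('P')(A, C) = Add(-54, C)
R = -130 (R = Mul(Add(-16, -10), 5) = Mul(-26, 5) = -130)
Add(Mul(2565, Pow(Function('P')(-31, -68), -1)), Mul(R, Pow(808, -1))) = Add(Mul(2565, Pow(Add(-54, -68), -1)), Mul(-130, Pow(808, -1))) = Add(Mul(2565, Pow(-122, -1)), Mul(-130, Rational(1, 808))) = Add(Mul(2565, Rational(-1, 122)), Rational(-65, 404)) = Add(Rational(-2565, 122), Rational(-65, 404)) = Rational(-522095, 24644)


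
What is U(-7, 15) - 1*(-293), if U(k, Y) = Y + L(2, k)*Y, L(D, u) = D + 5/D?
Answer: 751/2 ≈ 375.50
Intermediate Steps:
U(k, Y) = 11*Y/2 (U(k, Y) = Y + (2 + 5/2)*Y = Y + 9*Y/2 = 11*Y/2)
U(-7, 15) - 1*(-293) = (11/2)*15 - 1*(-293) = 165/2 + 293 = 751/2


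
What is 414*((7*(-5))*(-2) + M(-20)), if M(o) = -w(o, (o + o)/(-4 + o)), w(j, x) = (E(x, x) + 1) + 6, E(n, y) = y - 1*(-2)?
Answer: 24564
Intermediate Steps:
E(n, y) = 2 + y (E(n, y) = y + 2 = 2 + y)
w(j, x) = 9 + x (w(j, x) = ((2 + x) + 1) + 6 = (3 + x) + 6 = 9 + x)
M(o) = -9 - 2*o/(-4 + o) (M(o) = -(9 + (o + o)/(-4 + o)) = -(9 + (2*o)/(-4 + o)) = -(9 + 2*o/(-4 + o)) = -9 - 2*o/(-4 + o))
414*((7*(-5))*(-2) + M(-20)) = 414*((7*(-5))*(-2) + (36 - 11*(-20))/(-4 - 20)) = 414*(-35*(-2) + (36 + 220)/(-24)) = 414*(70 - 1/24*256) = 414*(70 - 32/3) = 414*(178/3) = 24564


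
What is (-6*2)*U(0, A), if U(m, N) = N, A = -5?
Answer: 60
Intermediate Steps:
(-6*2)*U(0, A) = -6*2*(-5) = -12*(-5) = 60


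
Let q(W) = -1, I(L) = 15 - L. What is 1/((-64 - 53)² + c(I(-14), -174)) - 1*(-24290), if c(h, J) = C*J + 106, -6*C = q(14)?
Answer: 334376141/13766 ≈ 24290.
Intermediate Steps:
C = ⅙ (C = -⅙*(-1) = ⅙ ≈ 0.16667)
c(h, J) = 106 + J/6 (c(h, J) = J/6 + 106 = 106 + J/6)
1/((-64 - 53)² + c(I(-14), -174)) - 1*(-24290) = 1/((-64 - 53)² + (106 + (⅙)*(-174))) - 1*(-24290) = 1/((-117)² + (106 - 29)) + 24290 = 1/(13689 + 77) + 24290 = 1/13766 + 24290 = 334376141/13766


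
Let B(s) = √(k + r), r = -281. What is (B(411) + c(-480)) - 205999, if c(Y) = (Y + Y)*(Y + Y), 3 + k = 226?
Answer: 715601 + I*√58 ≈ 7.156e+5 + 7.6158*I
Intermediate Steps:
k = 223 (k = -3 + 226 = 223)
c(Y) = 4*Y² (c(Y) = (2*Y)*(2*Y) = 4*Y²)
B(s) = I*√58 (B(s) = √(223 - 281) = √(-58) = I*√58)
(B(411) + c(-480)) - 205999 = (I*√58 + 4*(-480)²) - 205999 = (I*√58 + 4*230400) - 205999 = (I*√58 + 921600) - 205999 = (921600 + I*√58) - 205999 = 715601 + I*√58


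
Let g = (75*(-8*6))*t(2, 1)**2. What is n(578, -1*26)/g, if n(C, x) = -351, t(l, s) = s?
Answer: 39/400 ≈ 0.097500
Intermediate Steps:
g = -3600 (g = (75*(-8*6))*1**2 = (75*(-48))*1 = -3600*1 = -3600)
n(578, -1*26)/g = -351/(-3600) = -351*(-1/3600) = 39/400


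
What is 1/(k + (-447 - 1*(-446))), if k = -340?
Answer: -1/341 ≈ -0.0029326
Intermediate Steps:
1/(k + (-447 - 1*(-446))) = 1/(-340 + (-447 - 1*(-446))) = 1/(-340 + (-447 + 446)) = 1/(-340 - 1) = 1/(-341) = -1/341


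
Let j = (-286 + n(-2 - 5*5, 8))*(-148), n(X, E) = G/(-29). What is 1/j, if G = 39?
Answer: 29/1233284 ≈ 2.3514e-5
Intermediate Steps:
n(X, E) = -39/29 (n(X, E) = 39/(-29) = 39*(-1/29) = -39/29)
j = 1233284/29 (j = (-286 - 39/29)*(-148) = -8333/29*(-148) = 1233284/29 ≈ 42527.)
1/j = 1/(1233284/29) = 29/1233284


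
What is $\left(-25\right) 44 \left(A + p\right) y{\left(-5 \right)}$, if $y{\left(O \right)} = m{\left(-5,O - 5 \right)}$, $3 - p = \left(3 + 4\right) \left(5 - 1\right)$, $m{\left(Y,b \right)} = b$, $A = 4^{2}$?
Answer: $-99000$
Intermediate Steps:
$A = 16$
$p = -25$ ($p = 3 - \left(3 + 4\right) \left(5 - 1\right) = 3 - 7 \cdot 4 = 3 - 28 = -25$)
$y{\left(O \right)} = -5 + O$ ($y{\left(O \right)} = O - 5 = -5 + O$)
$\left(-25\right) 44 \left(A + p\right) y{\left(-5 \right)} = \left(-25\right) 44 \left(16 - 25\right) \left(-5 - 5\right) = - 1100 \left(\left(-9\right) \left(-10\right)\right) = \left(-1100\right) 90 = -99000$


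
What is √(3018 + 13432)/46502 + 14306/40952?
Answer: 7153/20476 + 5*√658/46502 ≈ 0.35209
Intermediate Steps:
√(3018 + 13432)/46502 + 14306/40952 = √16450*(1/46502) + 14306*(1/40952) = (5*√658)*(1/46502) + 7153/20476 = 5*√658/46502 + 7153/20476 = 7153/20476 + 5*√658/46502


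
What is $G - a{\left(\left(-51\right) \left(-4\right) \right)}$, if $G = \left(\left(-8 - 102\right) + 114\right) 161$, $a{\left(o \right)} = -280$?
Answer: $924$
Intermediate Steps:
$G = 644$ ($G = \left(-110 + 114\right) 161 = 4 \cdot 161 = 644$)
$G - a{\left(\left(-51\right) \left(-4\right) \right)} = 644 - -280 = 644 + 280 = 924$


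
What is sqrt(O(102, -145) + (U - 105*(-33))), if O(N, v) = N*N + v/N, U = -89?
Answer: 11*sqrt(1184730)/102 ≈ 117.38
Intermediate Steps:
O(N, v) = N**2 + v/N
sqrt(O(102, -145) + (U - 105*(-33))) = sqrt((-145 + 102**3)/102 + (-89 - 105*(-33))) = sqrt((-145 + 1061208)/102 + (-89 + 3465)) = sqrt((1/102)*1061063 + 3376) = sqrt(1061063/102 + 3376) = sqrt(1405415/102) = 11*sqrt(1184730)/102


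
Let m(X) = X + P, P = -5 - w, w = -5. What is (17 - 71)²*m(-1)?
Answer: -2916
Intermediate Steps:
P = 0 (P = -5 - 1*(-5) = -5 + 5 = 0)
m(X) = X (m(X) = X + 0 = X)
(17 - 71)²*m(-1) = (17 - 71)²*(-1) = (-54)²*(-1) = 2916*(-1) = -2916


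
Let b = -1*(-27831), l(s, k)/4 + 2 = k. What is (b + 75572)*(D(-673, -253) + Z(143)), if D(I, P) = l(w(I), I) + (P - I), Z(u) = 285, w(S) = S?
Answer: -206288985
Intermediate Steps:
l(s, k) = -8 + 4*k
b = 27831
D(I, P) = -8 + P + 3*I (D(I, P) = (-8 + 4*I) + (P - I) = -8 + P + 3*I)
(b + 75572)*(D(-673, -253) + Z(143)) = (27831 + 75572)*((-8 - 253 + 3*(-673)) + 285) = 103403*((-8 - 253 - 2019) + 285) = 103403*(-2280 + 285) = 103403*(-1995) = -206288985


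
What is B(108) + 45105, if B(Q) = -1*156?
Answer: 44949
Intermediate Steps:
B(Q) = -156
B(108) + 45105 = -156 + 45105 = 44949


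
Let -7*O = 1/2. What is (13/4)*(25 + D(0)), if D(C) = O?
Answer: 4537/56 ≈ 81.018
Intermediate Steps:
O = -1/14 (O = -⅐/2 = -⅐*½ = -1/14 ≈ -0.071429)
D(C) = -1/14
(13/4)*(25 + D(0)) = (13/4)*(25 - 1/14) = (13*(¼))*(349/14) = (13/4)*(349/14) = 4537/56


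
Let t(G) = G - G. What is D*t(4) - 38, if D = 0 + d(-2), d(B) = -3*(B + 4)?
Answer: -38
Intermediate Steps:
t(G) = 0
d(B) = -12 - 3*B (d(B) = -3*(4 + B) = -12 - 3*B)
D = -6 (D = 0 + (-12 - 3*(-2)) = 0 + (-12 + 6) = 0 - 6 = -6)
D*t(4) - 38 = -6*0 - 38 = 0 - 38 = -38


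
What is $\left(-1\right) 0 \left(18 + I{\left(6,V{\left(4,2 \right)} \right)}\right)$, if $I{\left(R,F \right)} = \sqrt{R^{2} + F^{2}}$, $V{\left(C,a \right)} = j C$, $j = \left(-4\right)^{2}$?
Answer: $0$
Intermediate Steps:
$j = 16$
$V{\left(C,a \right)} = 16 C$
$I{\left(R,F \right)} = \sqrt{F^{2} + R^{2}}$
$\left(-1\right) 0 \left(18 + I{\left(6,V{\left(4,2 \right)} \right)}\right) = \left(-1\right) 0 \left(18 + \sqrt{\left(16 \cdot 4\right)^{2} + 6^{2}}\right) = 0 \left(18 + \sqrt{64^{2} + 36}\right) = 0 \left(18 + \sqrt{4096 + 36}\right) = 0 \left(18 + \sqrt{4132}\right) = 0 \left(18 + 2 \sqrt{1033}\right) = 0$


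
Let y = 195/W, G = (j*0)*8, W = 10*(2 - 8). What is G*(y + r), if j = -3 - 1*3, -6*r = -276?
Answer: 0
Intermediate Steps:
r = 46 (r = -⅙*(-276) = 46)
W = -60 (W = 10*(-6) = -60)
j = -6 (j = -3 - 3 = -6)
G = 0 (G = -6*0*8 = 0*8 = 0)
y = -13/4 (y = 195/(-60) = 195*(-1/60) = -13/4 ≈ -3.2500)
G*(y + r) = 0*(-13/4 + 46) = 0*(171/4) = 0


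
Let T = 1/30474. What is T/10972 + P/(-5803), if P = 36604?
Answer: -12238940081909/1940295304584 ≈ -6.3078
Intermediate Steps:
T = 1/30474 ≈ 3.2815e-5
T/10972 + P/(-5803) = (1/30474)/10972 + 36604/(-5803) = (1/30474)*(1/10972) + 36604*(-1/5803) = 1/334360728 - 36604/5803 = -12238940081909/1940295304584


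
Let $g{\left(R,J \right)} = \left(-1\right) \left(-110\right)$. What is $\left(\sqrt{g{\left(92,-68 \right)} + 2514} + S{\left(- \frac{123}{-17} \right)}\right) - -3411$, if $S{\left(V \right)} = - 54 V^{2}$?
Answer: $\frac{168813}{289} + 8 \sqrt{41} \approx 635.35$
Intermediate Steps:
$g{\left(R,J \right)} = 110$
$\left(\sqrt{g{\left(92,-68 \right)} + 2514} + S{\left(- \frac{123}{-17} \right)}\right) - -3411 = \left(\sqrt{110 + 2514} - 54 \left(- \frac{123}{-17}\right)^{2}\right) - -3411 = \left(\sqrt{2624} - 54 \left(\left(-123\right) \left(- \frac{1}{17}\right)\right)^{2}\right) + 3411 = \left(8 \sqrt{41} - 54 \left(\frac{123}{17}\right)^{2}\right) + 3411 = \left(8 \sqrt{41} - \frac{816966}{289}\right) + 3411 = \left(- \frac{816966}{289} + 8 \sqrt{41}\right) + 3411 = \frac{168813}{289} + 8 \sqrt{41}$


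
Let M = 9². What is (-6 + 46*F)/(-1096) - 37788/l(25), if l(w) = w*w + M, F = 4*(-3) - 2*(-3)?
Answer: -10304139/193444 ≈ -53.267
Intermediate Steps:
M = 81
F = -6 (F = -12 + 6 = -6)
l(w) = 81 + w² (l(w) = w*w + 81 = w² + 81 = 81 + w²)
(-6 + 46*F)/(-1096) - 37788/l(25) = (-6 + 46*(-6))/(-1096) - 37788/(81 + 25²) = (-6 - 276)*(-1/1096) - 37788/(81 + 625) = -282*(-1/1096) - 37788/706 = 141/548 - 37788*1/706 = 141/548 - 18894/353 = -10304139/193444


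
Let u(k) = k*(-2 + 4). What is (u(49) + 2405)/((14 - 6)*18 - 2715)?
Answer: -2503/2571 ≈ -0.97355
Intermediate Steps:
u(k) = 2*k (u(k) = k*2 = 2*k)
(u(49) + 2405)/((14 - 6)*18 - 2715) = (2*49 + 2405)/((14 - 6)*18 - 2715) = (98 + 2405)/(8*18 - 2715) = 2503/(144 - 2715) = 2503/(-2571) = 2503*(-1/2571) = -2503/2571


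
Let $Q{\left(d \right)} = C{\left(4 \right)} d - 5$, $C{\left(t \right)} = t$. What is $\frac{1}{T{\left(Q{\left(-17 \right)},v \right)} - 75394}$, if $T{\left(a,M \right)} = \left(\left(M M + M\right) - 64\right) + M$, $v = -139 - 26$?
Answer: $- \frac{1}{48563} \approx -2.0592 \cdot 10^{-5}$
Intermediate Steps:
$Q{\left(d \right)} = -5 + 4 d$ ($Q{\left(d \right)} = 4 d - 5 = -5 + 4 d$)
$v = -165$ ($v = -139 - 26 = -165$)
$T{\left(a,M \right)} = -64 + M^{2} + 2 M$ ($T{\left(a,M \right)} = \left(\left(M^{2} + M\right) - 64\right) + M = \left(\left(M + M^{2}\right) - 64\right) + M = \left(-64 + M + M^{2}\right) + M = -64 + M^{2} + 2 M$)
$\frac{1}{T{\left(Q{\left(-17 \right)},v \right)} - 75394} = \frac{1}{\left(-64 + \left(-165\right)^{2} + 2 \left(-165\right)\right) - 75394} = \frac{1}{\left(-64 + 27225 - 330\right) - 75394} = \frac{1}{26831 - 75394} = \frac{1}{-48563} = - \frac{1}{48563}$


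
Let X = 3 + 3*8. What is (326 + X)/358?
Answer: 353/358 ≈ 0.98603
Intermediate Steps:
X = 27 (X = 3 + 24 = 27)
(326 + X)/358 = (326 + 27)/358 = (1/358)*353 = 353/358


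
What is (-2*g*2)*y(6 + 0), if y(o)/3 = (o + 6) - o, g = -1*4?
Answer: 288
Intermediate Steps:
g = -4
y(o) = 18 (y(o) = 3*((o + 6) - o) = 3*((6 + o) - o) = 3*6 = 18)
(-2*g*2)*y(6 + 0) = (-2*(-4)*2)*18 = (8*2)*18 = 16*18 = 288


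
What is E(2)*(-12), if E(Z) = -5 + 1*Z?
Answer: 36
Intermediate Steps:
E(Z) = -5 + Z
E(2)*(-12) = (-5 + 2)*(-12) = -3*(-12) = 36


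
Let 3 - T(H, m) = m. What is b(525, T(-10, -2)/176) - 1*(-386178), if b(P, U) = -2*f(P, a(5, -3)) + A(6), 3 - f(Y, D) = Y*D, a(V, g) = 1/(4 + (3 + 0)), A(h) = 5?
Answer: 386327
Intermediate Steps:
T(H, m) = 3 - m
a(V, g) = ⅐ (a(V, g) = 1/(4 + 3) = 1/7 = ⅐)
f(Y, D) = 3 - D*Y (f(Y, D) = 3 - Y*D = 3 - D*Y)
b(P, U) = -1 + 2*P/7 (b(P, U) = -2*(3 - 1*⅐*P) + 5 = -2*(3 - P/7) + 5 = (-6 + 2*P/7) + 5 = -1 + 2*P/7)
b(525, T(-10, -2)/176) - 1*(-386178) = (-1 + (2/7)*525) - 1*(-386178) = (-1 + 150) + 386178 = 149 + 386178 = 386327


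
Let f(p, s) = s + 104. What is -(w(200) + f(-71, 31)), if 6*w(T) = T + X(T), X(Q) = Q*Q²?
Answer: -4000505/3 ≈ -1.3335e+6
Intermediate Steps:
X(Q) = Q³
w(T) = T/6 + T³/6 (w(T) = (T + T³)/6 = T/6 + T³/6)
f(p, s) = 104 + s
-(w(200) + f(-71, 31)) = -((⅙)*200*(1 + 200²) + (104 + 31)) = -((⅙)*200*(1 + 40000) + 135) = -((⅙)*200*40001 + 135) = -(4000100/3 + 135) = -1*4000505/3 = -4000505/3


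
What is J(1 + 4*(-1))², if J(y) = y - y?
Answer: 0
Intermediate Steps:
J(y) = 0
J(1 + 4*(-1))² = 0² = 0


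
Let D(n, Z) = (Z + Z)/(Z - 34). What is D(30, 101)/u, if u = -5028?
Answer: -101/168438 ≈ -0.00059963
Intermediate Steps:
D(n, Z) = 2*Z/(-34 + Z) (D(n, Z) = (2*Z)/(-34 + Z) = 2*Z/(-34 + Z))
D(30, 101)/u = (2*101/(-34 + 101))/(-5028) = (2*101/67)*(-1/5028) = (2*101*(1/67))*(-1/5028) = (202/67)*(-1/5028) = -101/168438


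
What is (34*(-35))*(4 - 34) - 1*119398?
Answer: -83698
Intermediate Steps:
(34*(-35))*(4 - 34) - 1*119398 = -1190*(-30) - 119398 = 35700 - 119398 = -83698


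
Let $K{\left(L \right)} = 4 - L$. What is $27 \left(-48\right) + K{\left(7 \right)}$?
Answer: $-1299$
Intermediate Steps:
$27 \left(-48\right) + K{\left(7 \right)} = 27 \left(-48\right) + \left(4 - 7\right) = -1296 + \left(4 - 7\right) = -1296 - 3 = -1299$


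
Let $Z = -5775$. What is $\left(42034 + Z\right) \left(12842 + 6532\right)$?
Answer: $702481866$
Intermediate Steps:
$\left(42034 + Z\right) \left(12842 + 6532\right) = \left(42034 - 5775\right) \left(12842 + 6532\right) = 36259 \cdot 19374 = 702481866$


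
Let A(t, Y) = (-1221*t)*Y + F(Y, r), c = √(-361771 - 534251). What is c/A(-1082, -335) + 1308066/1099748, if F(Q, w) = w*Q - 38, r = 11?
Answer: 654033/549874 - 3*I*√11062/147526531 ≈ 1.1894 - 2.1388e-6*I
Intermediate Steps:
F(Q, w) = -38 + Q*w (F(Q, w) = Q*w - 38 = -38 + Q*w)
c = 9*I*√11062 (c = √(-896022) = 9*I*√11062 ≈ 946.58*I)
A(t, Y) = -38 + 11*Y - 1221*Y*t (A(t, Y) = (-1221*t)*Y + (-38 + Y*11) = -1221*Y*t + (-38 + 11*Y) = -38 + 11*Y - 1221*Y*t)
c/A(-1082, -335) + 1308066/1099748 = (9*I*√11062)/(-38 + 11*(-335) - 1221*(-335)*(-1082)) + 1308066/1099748 = (9*I*√11062)/(-38 - 3685 - 442575870) + 1308066*(1/1099748) = (9*I*√11062)/(-442579593) + 654033/549874 = (9*I*√11062)*(-1/442579593) + 654033/549874 = -3*I*√11062/147526531 + 654033/549874 = 654033/549874 - 3*I*√11062/147526531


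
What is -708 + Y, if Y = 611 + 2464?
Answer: 2367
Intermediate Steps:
Y = 3075
-708 + Y = -708 + 3075 = 2367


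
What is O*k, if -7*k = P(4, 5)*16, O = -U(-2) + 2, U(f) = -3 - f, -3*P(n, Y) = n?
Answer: 64/7 ≈ 9.1429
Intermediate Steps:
P(n, Y) = -n/3
O = 3 (O = -(-3 - 1*(-2)) + 2 = -(-3 + 2) + 2 = -1*(-1) + 2 = 1 + 2 = 3)
k = 64/21 (k = -(-⅓*4)*16/7 = -(-4)*16/21 = -⅐*(-64/3) = 64/21 ≈ 3.0476)
O*k = 3*(64/21) = 64/7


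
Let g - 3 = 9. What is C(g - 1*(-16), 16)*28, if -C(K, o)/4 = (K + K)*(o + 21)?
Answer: -232064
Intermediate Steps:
g = 12 (g = 3 + 9 = 12)
C(K, o) = -8*K*(21 + o) (C(K, o) = -4*(K + K)*(o + 21) = -4*2*K*(21 + o) = -8*K*(21 + o))
C(g - 1*(-16), 16)*28 = -8*(12 - 1*(-16))*(21 + 16)*28 = -8*(12 + 16)*37*28 = -8*28*37*28 = -8288*28 = -232064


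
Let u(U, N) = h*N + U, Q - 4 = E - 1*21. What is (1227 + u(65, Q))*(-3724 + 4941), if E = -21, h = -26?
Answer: 2774760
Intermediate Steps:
Q = -38 (Q = 4 + (-21 - 1*21) = 4 + (-21 - 21) = 4 - 42 = -38)
u(U, N) = U - 26*N (u(U, N) = -26*N + U = U - 26*N)
(1227 + u(65, Q))*(-3724 + 4941) = (1227 + (65 - 26*(-38)))*(-3724 + 4941) = (1227 + (65 + 988))*1217 = (1227 + 1053)*1217 = 2280*1217 = 2774760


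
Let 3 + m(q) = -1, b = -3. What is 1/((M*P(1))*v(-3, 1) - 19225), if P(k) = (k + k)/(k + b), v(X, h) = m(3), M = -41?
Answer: -1/19389 ≈ -5.1576e-5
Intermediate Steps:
m(q) = -4 (m(q) = -3 - 1 = -4)
v(X, h) = -4
P(k) = 2*k/(-3 + k) (P(k) = (k + k)/(k - 3) = (2*k)/(-3 + k) = 2*k/(-3 + k))
1/((M*P(1))*v(-3, 1) - 19225) = 1/(-82/(-3 + 1)*(-4) - 19225) = 1/(-82/(-2)*(-4) - 19225) = 1/(-82*(-1)/2*(-4) - 19225) = 1/(-41*(-1)*(-4) - 19225) = 1/(41*(-4) - 19225) = 1/(-164 - 19225) = 1/(-19389) = -1/19389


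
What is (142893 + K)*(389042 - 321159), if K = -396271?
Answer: -17200058774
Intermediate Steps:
(142893 + K)*(389042 - 321159) = (142893 - 396271)*(389042 - 321159) = -253378*67883 = -17200058774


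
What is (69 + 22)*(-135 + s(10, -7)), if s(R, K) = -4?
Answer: -12649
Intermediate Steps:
(69 + 22)*(-135 + s(10, -7)) = (69 + 22)*(-135 - 4) = 91*(-139) = -12649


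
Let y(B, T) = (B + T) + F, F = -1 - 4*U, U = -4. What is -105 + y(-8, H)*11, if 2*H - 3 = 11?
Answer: 49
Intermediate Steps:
H = 7 (H = 3/2 + (½)*11 = 3/2 + 11/2 = 7)
F = 15 (F = -1 - 4*(-4) = -1 + 16 = 15)
y(B, T) = 15 + B + T (y(B, T) = (B + T) + 15 = 15 + B + T)
-105 + y(-8, H)*11 = -105 + (15 - 8 + 7)*11 = -105 + 14*11 = -105 + 154 = 49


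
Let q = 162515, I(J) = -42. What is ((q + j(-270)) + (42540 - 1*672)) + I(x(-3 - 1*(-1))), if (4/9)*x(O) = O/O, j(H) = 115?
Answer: 204456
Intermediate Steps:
x(O) = 9/4 (x(O) = 9*(O/O)/4 = (9/4)*1 = 9/4)
((q + j(-270)) + (42540 - 1*672)) + I(x(-3 - 1*(-1))) = ((162515 + 115) + (42540 - 1*672)) - 42 = (162630 + (42540 - 672)) - 42 = (162630 + 41868) - 42 = 204498 - 42 = 204456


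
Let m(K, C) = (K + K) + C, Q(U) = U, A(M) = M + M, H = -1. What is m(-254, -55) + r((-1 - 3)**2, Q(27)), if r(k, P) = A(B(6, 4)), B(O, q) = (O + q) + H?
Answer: -545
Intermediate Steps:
B(O, q) = -1 + O + q (B(O, q) = (O + q) - 1 = -1 + O + q)
A(M) = 2*M
r(k, P) = 18 (r(k, P) = 2*(-1 + 6 + 4) = 2*9 = 18)
m(K, C) = C + 2*K (m(K, C) = 2*K + C = C + 2*K)
m(-254, -55) + r((-1 - 3)**2, Q(27)) = (-55 + 2*(-254)) + 18 = (-55 - 508) + 18 = -563 + 18 = -545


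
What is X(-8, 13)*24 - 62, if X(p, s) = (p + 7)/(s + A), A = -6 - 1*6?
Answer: -86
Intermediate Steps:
A = -12 (A = -6 - 6 = -12)
X(p, s) = (7 + p)/(-12 + s) (X(p, s) = (p + 7)/(s - 12) = (7 + p)/(-12 + s))
X(-8, 13)*24 - 62 = ((7 - 8)/(-12 + 13))*24 - 62 = (-1/1)*24 - 62 = (1*(-1))*24 - 62 = -1*24 - 62 = -24 - 62 = -86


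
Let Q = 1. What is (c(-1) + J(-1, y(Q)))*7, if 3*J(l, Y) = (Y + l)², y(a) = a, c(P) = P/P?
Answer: 7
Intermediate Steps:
c(P) = 1
J(l, Y) = (Y + l)²/3
(c(-1) + J(-1, y(Q)))*7 = (1 + (1 - 1)²/3)*7 = (1 + (⅓)*0²)*7 = (1 + (⅓)*0)*7 = (1 + 0)*7 = 1*7 = 7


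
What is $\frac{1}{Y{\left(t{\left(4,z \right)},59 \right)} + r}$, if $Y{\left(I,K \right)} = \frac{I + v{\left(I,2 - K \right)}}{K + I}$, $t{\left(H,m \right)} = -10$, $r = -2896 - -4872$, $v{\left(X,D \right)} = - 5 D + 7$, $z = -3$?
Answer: $\frac{49}{97106} \approx 0.0005046$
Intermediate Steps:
$v{\left(X,D \right)} = 7 - 5 D$
$r = 1976$ ($r = -2896 + 4872 = 1976$)
$Y{\left(I,K \right)} = \frac{-3 + I + 5 K}{I + K}$ ($Y{\left(I,K \right)} = \frac{I - \left(-7 + 5 \left(2 - K\right)\right)}{K + I} = \frac{I + \left(7 + \left(-10 + 5 K\right)\right)}{I + K} = \frac{I + \left(-3 + 5 K\right)}{I + K} = \frac{-3 + I + 5 K}{I + K}$)
$\frac{1}{Y{\left(t{\left(4,z \right)},59 \right)} + r} = \frac{1}{\frac{-3 - 10 + 5 \cdot 59}{-10 + 59} + 1976} = \frac{1}{\frac{-3 - 10 + 295}{49} + 1976} = \frac{1}{\frac{1}{49} \cdot 282 + 1976} = \frac{1}{\frac{282}{49} + 1976} = \frac{1}{\frac{97106}{49}} = \frac{49}{97106}$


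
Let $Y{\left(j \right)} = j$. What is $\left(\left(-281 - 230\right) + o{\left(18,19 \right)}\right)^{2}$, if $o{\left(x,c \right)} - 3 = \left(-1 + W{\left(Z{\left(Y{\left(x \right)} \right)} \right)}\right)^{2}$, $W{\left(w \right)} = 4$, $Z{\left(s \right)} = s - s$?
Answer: $249001$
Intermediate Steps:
$Z{\left(s \right)} = 0$
$o{\left(x,c \right)} = 12$ ($o{\left(x,c \right)} = 3 + \left(-1 + 4\right)^{2} = 3 + 3^{2} = 3 + 9 = 12$)
$\left(\left(-281 - 230\right) + o{\left(18,19 \right)}\right)^{2} = \left(\left(-281 - 230\right) + 12\right)^{2} = \left(-511 + 12\right)^{2} = \left(-499\right)^{2} = 249001$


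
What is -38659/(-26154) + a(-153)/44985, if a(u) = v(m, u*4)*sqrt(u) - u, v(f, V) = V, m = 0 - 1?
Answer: 581025559/392179230 - 612*I*sqrt(17)/14995 ≈ 1.4815 - 0.16828*I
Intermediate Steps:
m = -1
a(u) = -u + 4*u**(3/2) (a(u) = (u*4)*sqrt(u) - u = (4*u)*sqrt(u) - u = 4*u**(3/2) - u = -u + 4*u**(3/2))
-38659/(-26154) + a(-153)/44985 = -38659/(-26154) + (-1*(-153) + 4*(-153)**(3/2))/44985 = -38659*(-1/26154) + (153 + 4*(-459*I*sqrt(17)))*(1/44985) = 38659/26154 + (153 - 1836*I*sqrt(17))*(1/44985) = 38659/26154 + (51/14995 - 612*I*sqrt(17)/14995) = 581025559/392179230 - 612*I*sqrt(17)/14995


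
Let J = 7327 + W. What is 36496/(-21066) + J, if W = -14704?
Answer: -77720189/10533 ≈ -7378.7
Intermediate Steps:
J = -7377 (J = 7327 - 14704 = -7377)
36496/(-21066) + J = 36496/(-21066) - 7377 = 36496*(-1/21066) - 7377 = -18248/10533 - 7377 = -77720189/10533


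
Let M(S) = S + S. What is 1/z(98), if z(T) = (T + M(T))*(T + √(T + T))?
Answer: 1/32928 ≈ 3.0369e-5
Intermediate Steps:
M(S) = 2*S
z(T) = 3*T*(T + √2*√T) (z(T) = (T + 2*T)*(T + √(T + T)) = (3*T)*(T + √(2*T)) = (3*T)*(T + √2*√T) = 3*T*(T + √2*√T))
1/z(98) = 1/(3*98² + 3*√2*98^(3/2)) = 1/(3*9604 + 3*√2*(686*√2)) = 1/(28812 + 4116) = 1/32928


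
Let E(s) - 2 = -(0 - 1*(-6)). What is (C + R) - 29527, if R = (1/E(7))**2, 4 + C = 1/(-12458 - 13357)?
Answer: -12197458441/413040 ≈ -29531.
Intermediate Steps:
E(s) = -4 (E(s) = 2 - (0 - 1*(-6)) = 2 - (0 + 6) = 2 - 1*6 = 2 - 6 = -4)
C = -103261/25815 (C = -4 + 1/(-12458 - 13357) = -4 + 1/(-25815) = -4 - 1/25815 = -103261/25815 ≈ -4.0000)
R = 1/16 (R = (1/(-4))**2 = (-1/4)**2 = 1/16 ≈ 0.062500)
(C + R) - 29527 = (-103261/25815 + 1/16) - 29527 = -1626361/413040 - 29527 = -12197458441/413040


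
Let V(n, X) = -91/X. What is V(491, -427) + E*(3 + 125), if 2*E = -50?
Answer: -195187/61 ≈ -3199.8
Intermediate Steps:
E = -25 (E = (½)*(-50) = -25)
V(491, -427) + E*(3 + 125) = -91/(-427) - 25*(3 + 125) = -91*(-1/427) - 25*128 = 13/61 - 3200 = -195187/61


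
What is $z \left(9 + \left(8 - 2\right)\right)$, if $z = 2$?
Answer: $30$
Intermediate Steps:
$z \left(9 + \left(8 - 2\right)\right) = 2 \left(9 + \left(8 - 2\right)\right) = 2 \left(9 + 6\right) = 2 \cdot 15 = 30$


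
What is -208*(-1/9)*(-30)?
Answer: -2080/3 ≈ -693.33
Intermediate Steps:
-208*(-1/9)*(-30) = -208*(-1*1/9)*(-30) = -208*(-1)/9*(-30) = -26*(-8/9)*(-30) = (208/9)*(-30) = -2080/3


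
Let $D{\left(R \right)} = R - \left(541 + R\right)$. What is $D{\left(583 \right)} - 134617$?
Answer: $-135158$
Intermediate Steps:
$D{\left(R \right)} = -541$
$D{\left(583 \right)} - 134617 = -541 - 134617 = -135158$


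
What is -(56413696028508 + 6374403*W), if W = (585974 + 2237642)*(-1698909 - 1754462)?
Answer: 62156706503911078500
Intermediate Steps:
W = -9750993609536 (W = 2823616*(-3453371) = -9750993609536)
-(56413696028508 + 6374403*W) = -6374403/(1/(-9750993609536 + 8850036)) = -6374403/(1/(-9750984759500)) = -6374403/(-1/9750984759500) = -6374403*(-9750984759500) = 62156706503911078500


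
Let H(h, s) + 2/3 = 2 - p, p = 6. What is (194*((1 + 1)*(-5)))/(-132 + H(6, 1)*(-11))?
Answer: 2910/121 ≈ 24.050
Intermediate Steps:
H(h, s) = -14/3 (H(h, s) = -⅔ + (2 - 1*6) = -⅔ + (2 - 6) = -⅔ - 4 = -14/3)
(194*((1 + 1)*(-5)))/(-132 + H(6, 1)*(-11)) = (194*((1 + 1)*(-5)))/(-132 - 14/3*(-11)) = (194*(2*(-5)))/(-132 + 154/3) = (194*(-10))/(-242/3) = -1940*(-3/242) = 2910/121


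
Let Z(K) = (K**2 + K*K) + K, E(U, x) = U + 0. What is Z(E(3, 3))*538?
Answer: 11298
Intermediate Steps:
E(U, x) = U
Z(K) = K + 2*K**2 (Z(K) = (K**2 + K**2) + K = 2*K**2 + K = K + 2*K**2)
Z(E(3, 3))*538 = (3*(1 + 2*3))*538 = (3*(1 + 6))*538 = (3*7)*538 = 21*538 = 11298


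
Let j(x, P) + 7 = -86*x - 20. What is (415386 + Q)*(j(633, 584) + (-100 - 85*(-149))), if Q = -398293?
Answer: -716196700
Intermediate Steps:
j(x, P) = -27 - 86*x (j(x, P) = -7 + (-86*x - 20) = -7 + (-20 - 86*x) = -27 - 86*x)
(415386 + Q)*(j(633, 584) + (-100 - 85*(-149))) = (415386 - 398293)*((-27 - 86*633) + (-100 - 85*(-149))) = 17093*((-27 - 54438) + (-100 + 12665)) = 17093*(-54465 + 12565) = 17093*(-41900) = -716196700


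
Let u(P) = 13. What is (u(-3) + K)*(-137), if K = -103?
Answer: 12330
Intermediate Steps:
(u(-3) + K)*(-137) = (13 - 103)*(-137) = -90*(-137) = 12330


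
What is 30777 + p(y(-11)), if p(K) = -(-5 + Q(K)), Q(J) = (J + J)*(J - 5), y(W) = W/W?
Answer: 30790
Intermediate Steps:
y(W) = 1
Q(J) = 2*J*(-5 + J) (Q(J) = (2*J)*(-5 + J) = 2*J*(-5 + J))
p(K) = 5 - 2*K*(-5 + K) (p(K) = -(-5 + 2*K*(-5 + K)) = 5 - 2*K*(-5 + K))
30777 + p(y(-11)) = 30777 + (5 - 2*1*(-5 + 1)) = 30777 + (5 - 2*1*(-4)) = 30777 + (5 + 8) = 30777 + 13 = 30790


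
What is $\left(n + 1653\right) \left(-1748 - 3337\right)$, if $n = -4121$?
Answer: $12549780$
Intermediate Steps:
$\left(n + 1653\right) \left(-1748 - 3337\right) = \left(-4121 + 1653\right) \left(-1748 - 3337\right) = \left(-2468\right) \left(-5085\right) = 12549780$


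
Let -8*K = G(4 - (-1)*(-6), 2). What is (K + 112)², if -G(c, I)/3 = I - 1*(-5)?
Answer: 840889/64 ≈ 13139.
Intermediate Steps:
G(c, I) = -15 - 3*I (G(c, I) = -3*(I - 1*(-5)) = -3*(I + 5) = -3*(5 + I) = -15 - 3*I)
K = 21/8 (K = -(-15 - 3*2)/8 = -(-15 - 6)/8 = -⅛*(-21) = 21/8 ≈ 2.6250)
(K + 112)² = (21/8 + 112)² = (917/8)² = 840889/64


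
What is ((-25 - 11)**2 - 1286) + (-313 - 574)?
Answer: -877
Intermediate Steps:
((-25 - 11)**2 - 1286) + (-313 - 574) = ((-36)**2 - 1286) - 887 = (1296 - 1286) - 887 = 10 - 887 = -877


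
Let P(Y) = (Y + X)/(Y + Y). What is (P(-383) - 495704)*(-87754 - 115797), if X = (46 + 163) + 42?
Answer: 38645086763866/383 ≈ 1.0090e+11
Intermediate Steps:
X = 251 (X = 209 + 42 = 251)
P(Y) = (251 + Y)/(2*Y) (P(Y) = (Y + 251)/(Y + Y) = (251 + Y)/((2*Y)) = (251 + Y)*(1/(2*Y)) = (251 + Y)/(2*Y))
(P(-383) - 495704)*(-87754 - 115797) = ((½)*(251 - 383)/(-383) - 495704)*(-87754 - 115797) = ((½)*(-1/383)*(-132) - 495704)*(-203551) = (66/383 - 495704)*(-203551) = -189854566/383*(-203551) = 38645086763866/383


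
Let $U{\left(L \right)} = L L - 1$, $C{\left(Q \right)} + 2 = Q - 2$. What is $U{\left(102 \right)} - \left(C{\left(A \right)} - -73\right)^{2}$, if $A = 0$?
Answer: $5642$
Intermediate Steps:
$C{\left(Q \right)} = -4 + Q$ ($C{\left(Q \right)} = -2 + \left(Q - 2\right) = -2 + \left(-2 + Q\right) = -4 + Q$)
$U{\left(L \right)} = -1 + L^{2}$ ($U{\left(L \right)} = L^{2} - 1 = -1 + L^{2}$)
$U{\left(102 \right)} - \left(C{\left(A \right)} - -73\right)^{2} = \left(-1 + 102^{2}\right) - \left(\left(-4 + 0\right) - -73\right)^{2} = \left(-1 + 10404\right) - \left(-4 + 73\right)^{2} = 10403 - 69^{2} = 10403 - 4761 = 5642$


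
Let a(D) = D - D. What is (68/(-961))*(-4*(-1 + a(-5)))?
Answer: -272/961 ≈ -0.28304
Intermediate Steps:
a(D) = 0
(68/(-961))*(-4*(-1 + a(-5))) = (68/(-961))*(-4*(-1 + 0)) = (68*(-1/961))*(-4*(-1)) = -68/961*4 = -272/961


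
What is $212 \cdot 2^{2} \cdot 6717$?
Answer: $5696016$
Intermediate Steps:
$212 \cdot 2^{2} \cdot 6717 = 212 \cdot 4 \cdot 6717 = 848 \cdot 6717 = 5696016$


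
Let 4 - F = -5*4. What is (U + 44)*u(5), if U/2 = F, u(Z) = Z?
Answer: 460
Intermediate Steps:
F = 24 (F = 4 - (-5)*4 = 4 - 1*(-20) = 4 + 20 = 24)
U = 48 (U = 2*24 = 48)
(U + 44)*u(5) = (48 + 44)*5 = 92*5 = 460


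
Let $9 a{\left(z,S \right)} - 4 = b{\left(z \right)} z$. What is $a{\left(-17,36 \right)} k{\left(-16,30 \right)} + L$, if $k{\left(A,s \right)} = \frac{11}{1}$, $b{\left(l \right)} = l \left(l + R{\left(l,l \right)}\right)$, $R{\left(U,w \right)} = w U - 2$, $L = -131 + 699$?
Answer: $\frac{863486}{9} \approx 95943.0$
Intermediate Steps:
$L = 568$
$R{\left(U,w \right)} = -2 + U w$ ($R{\left(U,w \right)} = U w - 2 = -2 + U w$)
$b{\left(l \right)} = l \left(-2 + l + l^{2}\right)$ ($b{\left(l \right)} = l \left(l + \left(-2 + l l\right)\right) = l \left(l + \left(-2 + l^{2}\right)\right) = l \left(-2 + l + l^{2}\right)$)
$k{\left(A,s \right)} = 11$ ($k{\left(A,s \right)} = 11 \cdot 1 = 11$)
$a{\left(z,S \right)} = \frac{4}{9} + \frac{z^{2} \left(-2 + z + z^{2}\right)}{9}$ ($a{\left(z,S \right)} = \frac{4}{9} + \frac{z \left(-2 + z + z^{2}\right) z}{9} = \frac{4}{9} + \frac{z^{2} \left(-2 + z + z^{2}\right)}{9}$)
$a{\left(-17,36 \right)} k{\left(-16,30 \right)} + L = \left(\frac{4}{9} + \frac{\left(-17\right)^{2} \left(-2 - 17 + \left(-17\right)^{2}\right)}{9}\right) 11 + 568 = \left(\frac{4}{9} + \frac{1}{9} \cdot 289 \left(-2 - 17 + 289\right)\right) 11 + 568 = \left(\frac{4}{9} + \frac{1}{9} \cdot 289 \cdot 270\right) 11 + 568 = \left(\frac{4}{9} + 8670\right) 11 + 568 = \frac{78034}{9} \cdot 11 + 568 = \frac{858374}{9} + 568 = \frac{863486}{9}$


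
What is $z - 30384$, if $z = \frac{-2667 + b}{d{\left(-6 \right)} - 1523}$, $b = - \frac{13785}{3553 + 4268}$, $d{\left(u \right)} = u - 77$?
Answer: $- \frac{63603024932}{2093421} \approx -30382.0$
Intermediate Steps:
$d{\left(u \right)} = -77 + u$
$b = - \frac{4595}{2607}$ ($b = - \frac{13785}{7821} = \left(-13785\right) \frac{1}{7821} = - \frac{4595}{2607} \approx -1.7626$)
$z = \frac{3478732}{2093421}$ ($z = \frac{-2667 - \frac{4595}{2607}}{\left(-77 - 6\right) - 1523} = - \frac{6957464}{2607 \left(-83 - 1523\right)} = - \frac{6957464}{2607 \left(-1606\right)} = \left(- \frac{6957464}{2607}\right) \left(- \frac{1}{1606}\right) = \frac{3478732}{2093421} \approx 1.6617$)
$z - 30384 = \frac{3478732}{2093421} - 30384 = - \frac{63603024932}{2093421}$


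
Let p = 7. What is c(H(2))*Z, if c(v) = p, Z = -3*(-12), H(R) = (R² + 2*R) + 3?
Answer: 252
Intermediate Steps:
H(R) = 3 + R² + 2*R
Z = 36
c(v) = 7
c(H(2))*Z = 7*36 = 252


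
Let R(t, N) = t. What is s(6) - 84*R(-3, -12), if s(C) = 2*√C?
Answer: 252 + 2*√6 ≈ 256.90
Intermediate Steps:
s(6) - 84*R(-3, -12) = 2*√6 - 84*(-3) = 2*√6 + 252 = 252 + 2*√6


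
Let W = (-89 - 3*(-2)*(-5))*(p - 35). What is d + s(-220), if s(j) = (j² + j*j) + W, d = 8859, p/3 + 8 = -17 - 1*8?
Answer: 121605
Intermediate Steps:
p = -99 (p = -24 + 3*(-17 - 1*8) = -24 + 3*(-17 - 8) = -24 + 3*(-25) = -24 - 75 = -99)
W = 15946 (W = (-89 - 3*(-2)*(-5))*(-99 - 35) = (-89 + 6*(-5))*(-134) = (-89 - 30)*(-134) = -119*(-134) = 15946)
s(j) = 15946 + 2*j² (s(j) = (j² + j*j) + 15946 = (j² + j²) + 15946 = 2*j² + 15946 = 15946 + 2*j²)
d + s(-220) = 8859 + (15946 + 2*(-220)²) = 8859 + (15946 + 2*48400) = 8859 + (15946 + 96800) = 8859 + 112746 = 121605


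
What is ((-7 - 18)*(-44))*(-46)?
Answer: -50600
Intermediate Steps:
((-7 - 18)*(-44))*(-46) = -25*(-44)*(-46) = 1100*(-46) = -50600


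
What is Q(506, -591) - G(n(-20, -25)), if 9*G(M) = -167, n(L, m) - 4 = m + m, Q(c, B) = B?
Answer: -5152/9 ≈ -572.44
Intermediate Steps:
n(L, m) = 4 + 2*m (n(L, m) = 4 + (m + m) = 4 + 2*m)
G(M) = -167/9 (G(M) = (⅑)*(-167) = -167/9)
Q(506, -591) - G(n(-20, -25)) = -591 - 1*(-167/9) = -591 + 167/9 = -5152/9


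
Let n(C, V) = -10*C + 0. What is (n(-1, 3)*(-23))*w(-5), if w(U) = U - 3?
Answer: 1840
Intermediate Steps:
w(U) = -3 + U
n(C, V) = -10*C
(n(-1, 3)*(-23))*w(-5) = (-10*(-1)*(-23))*(-3 - 5) = (10*(-23))*(-8) = -230*(-8) = 1840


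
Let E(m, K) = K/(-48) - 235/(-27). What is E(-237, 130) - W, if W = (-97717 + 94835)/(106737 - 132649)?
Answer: 4116691/699624 ≈ 5.8841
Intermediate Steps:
E(m, K) = 235/27 - K/48 (E(m, K) = K*(-1/48) - 235*(-1/27) = -K/48 + 235/27 = 235/27 - K/48)
W = 1441/12956 (W = -2882/(-25912) = -2882*(-1/25912) = 1441/12956 ≈ 0.11122)
E(-237, 130) - W = (235/27 - 1/48*130) - 1*1441/12956 = (235/27 - 65/24) - 1441/12956 = 1295/216 - 1441/12956 = 4116691/699624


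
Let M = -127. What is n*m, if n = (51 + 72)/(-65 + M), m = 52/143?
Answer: -41/176 ≈ -0.23295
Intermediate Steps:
m = 4/11 (m = 52*(1/143) = 4/11 ≈ 0.36364)
n = -41/64 (n = (51 + 72)/(-65 - 127) = 123/(-192) = 123*(-1/192) = -41/64 ≈ -0.64063)
n*m = -41/64*4/11 = -41/176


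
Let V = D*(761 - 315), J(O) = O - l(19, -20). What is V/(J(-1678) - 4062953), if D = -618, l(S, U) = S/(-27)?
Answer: 3720978/54872509 ≈ 0.067811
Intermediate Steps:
l(S, U) = -S/27 (l(S, U) = S*(-1/27) = -S/27)
J(O) = 19/27 + O (J(O) = O - (-1)*19/27 = O - 1*(-19/27) = O + 19/27 = 19/27 + O)
V = -275628 (V = -618*(761 - 315) = -618*446 = -275628)
V/(J(-1678) - 4062953) = -275628/((19/27 - 1678) - 4062953) = -275628/(-45287/27 - 4062953) = -275628/(-109745018/27) = -275628*(-27/109745018) = 3720978/54872509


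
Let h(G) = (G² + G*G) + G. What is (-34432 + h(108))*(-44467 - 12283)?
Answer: 624023000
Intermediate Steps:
h(G) = G + 2*G² (h(G) = (G² + G²) + G = 2*G² + G = G + 2*G²)
(-34432 + h(108))*(-44467 - 12283) = (-34432 + 108*(1 + 2*108))*(-44467 - 12283) = (-34432 + 108*(1 + 216))*(-56750) = (-34432 + 108*217)*(-56750) = (-34432 + 23436)*(-56750) = -10996*(-56750) = 624023000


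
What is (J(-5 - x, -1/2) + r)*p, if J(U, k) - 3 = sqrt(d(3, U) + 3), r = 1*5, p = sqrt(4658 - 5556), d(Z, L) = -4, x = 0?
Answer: I*sqrt(898)*(8 + I) ≈ -29.967 + 239.73*I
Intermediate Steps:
p = I*sqrt(898) (p = sqrt(-898) = I*sqrt(898) ≈ 29.967*I)
r = 5
J(U, k) = 3 + I (J(U, k) = 3 + sqrt(-4 + 3) = 3 + sqrt(-1) = 3 + I)
(J(-5 - x, -1/2) + r)*p = ((3 + I) + 5)*(I*sqrt(898)) = (8 + I)*(I*sqrt(898)) = I*sqrt(898)*(8 + I)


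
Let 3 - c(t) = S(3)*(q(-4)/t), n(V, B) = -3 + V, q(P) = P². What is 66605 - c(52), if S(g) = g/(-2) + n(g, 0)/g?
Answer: 865820/13 ≈ 66602.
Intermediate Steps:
S(g) = -g/2 + (-3 + g)/g (S(g) = g/(-2) + (-3 + g)/g = g*(-½) + (-3 + g)/g = -g/2 + (-3 + g)/g)
c(t) = 3 + 24/t (c(t) = 3 - (1 - 3/3 - ½*3)*(-4)²/t = 3 - (1 - 3*⅓ - 3/2)*16/t = 3 - (1 - 1 - 3/2)*16/t = 3 - (-3)*16/t/2 = 3 - (-24)/t = 3 + 24/t)
66605 - c(52) = 66605 - (3 + 24/52) = 66605 - (3 + 24*(1/52)) = 66605 - (3 + 6/13) = 66605 - 1*45/13 = 66605 - 45/13 = 865820/13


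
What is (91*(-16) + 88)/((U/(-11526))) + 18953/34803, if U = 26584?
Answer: 68657814457/115650369 ≈ 593.67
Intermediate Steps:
(91*(-16) + 88)/((U/(-11526))) + 18953/34803 = (91*(-16) + 88)/((26584/(-11526))) + 18953/34803 = (-1456 + 88)/((26584*(-1/11526))) + 18953*(1/34803) = -1368/(-13292/5763) + 18953/34803 = -1368*(-5763/13292) + 18953/34803 = 1970946/3323 + 18953/34803 = 68657814457/115650369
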